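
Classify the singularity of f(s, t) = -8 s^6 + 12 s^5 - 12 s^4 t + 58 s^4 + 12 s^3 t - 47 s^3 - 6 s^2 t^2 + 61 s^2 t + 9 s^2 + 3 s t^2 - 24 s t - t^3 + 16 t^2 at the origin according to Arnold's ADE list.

A2

The Hessian of f at 0 has rank 1. Corank 1: A-series; mu = 2 gives A_2.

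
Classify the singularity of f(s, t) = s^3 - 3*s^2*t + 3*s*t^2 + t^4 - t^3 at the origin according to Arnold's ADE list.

E_{6}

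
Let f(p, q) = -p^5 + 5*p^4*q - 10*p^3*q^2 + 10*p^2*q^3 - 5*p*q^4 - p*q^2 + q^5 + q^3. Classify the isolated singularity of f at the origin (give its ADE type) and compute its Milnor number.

The Hessian of f at 0 is [[0, 0], [0, 0]] with rank 0, so corank 2. A Groebner basis of the Jacobian ideal J(f) in C{p,q} is {p^4 + q^2/5, q^3, p*q - q^2}; counting standard monomials gives mu = 6. Corank 2; j^3 = -q^2*(p - q) has shape L^2 M (L != M), so D-series; mu = 6 gives D_6.

Type D_6, Milnor number mu = 6.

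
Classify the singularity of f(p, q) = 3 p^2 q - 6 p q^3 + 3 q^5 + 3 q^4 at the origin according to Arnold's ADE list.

D_{5}

The Hessian of f at 0 has rank 0. Corank 2; j^3 = 3*p^2*q has shape L^2 M (L != M), so D-series; mu = 5 gives D_5.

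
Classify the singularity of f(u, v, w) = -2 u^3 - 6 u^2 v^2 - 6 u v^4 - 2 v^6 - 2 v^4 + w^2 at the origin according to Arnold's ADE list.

The Hessian of f at 0 has rank 1. Corank 2; j^3 = -2*u^3 is a perfect cube, so E-series; the 4-jet and mu = 6 give E_6.

E_6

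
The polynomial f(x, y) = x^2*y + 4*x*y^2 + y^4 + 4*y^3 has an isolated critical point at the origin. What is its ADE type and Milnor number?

Type D5, Milnor number mu = 5.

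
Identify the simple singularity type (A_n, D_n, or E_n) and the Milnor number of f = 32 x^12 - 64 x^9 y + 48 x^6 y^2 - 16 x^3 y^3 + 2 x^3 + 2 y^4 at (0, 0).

Type E6, Milnor number mu = 6.

The Hessian of f at 0 is [[0, 0], [0, 0]] with rank 0, so corank 2. A Groebner basis of the Jacobian ideal J(f) in C{x,y} is {y^3, x^2}; counting standard monomials gives mu = 6. Corank 2; j^3 = 2*x^3 is a perfect cube, so E-series; the 4-jet and mu = 6 give E_6.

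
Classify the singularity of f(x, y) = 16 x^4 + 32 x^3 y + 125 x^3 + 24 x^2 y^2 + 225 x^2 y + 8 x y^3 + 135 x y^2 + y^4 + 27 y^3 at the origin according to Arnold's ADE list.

The Hessian of f at 0 is [[0, 0], [0, 0]] with rank 0, so corank 2. A Groebner basis of the Jacobian ideal J(f) in C{x,y} is {y^4, x*y^2 + 17*y^3/30, x^2 + 6*x*y/5 + 9*y^2/25}; counting standard monomials gives mu = 6. Corank 2; j^3 = (5*x + 3*y)^3 is a perfect cube, so E-series; the 4-jet and mu = 6 give E_6.

E_{6}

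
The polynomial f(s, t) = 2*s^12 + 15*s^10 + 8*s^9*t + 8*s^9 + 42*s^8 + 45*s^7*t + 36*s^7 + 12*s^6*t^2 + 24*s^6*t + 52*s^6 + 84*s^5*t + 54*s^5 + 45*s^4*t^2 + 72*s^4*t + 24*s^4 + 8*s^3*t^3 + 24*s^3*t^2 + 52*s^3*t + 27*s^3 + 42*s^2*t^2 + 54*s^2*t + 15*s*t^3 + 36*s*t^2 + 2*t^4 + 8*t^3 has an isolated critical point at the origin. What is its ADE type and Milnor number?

Type E7, Milnor number mu = 7.

The Hessian of f at 0 has rank 0. Corank 2; j^3 = (3*s + 2*t)^3 is a perfect cube, so E-series; the 4-jet and mu = 7 give E_7.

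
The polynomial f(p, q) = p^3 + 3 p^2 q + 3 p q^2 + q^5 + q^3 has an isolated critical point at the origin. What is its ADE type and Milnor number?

Type E8, Milnor number mu = 8.

The Hessian of f at 0 has rank 0. Corank 2; j^3 = (p + q)^3 is a perfect cube, so E-series; the 5-jet and mu = 8 give E_8.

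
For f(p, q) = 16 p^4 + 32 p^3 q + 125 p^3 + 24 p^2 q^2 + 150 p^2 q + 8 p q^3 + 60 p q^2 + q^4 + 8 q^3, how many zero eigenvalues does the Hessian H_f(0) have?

2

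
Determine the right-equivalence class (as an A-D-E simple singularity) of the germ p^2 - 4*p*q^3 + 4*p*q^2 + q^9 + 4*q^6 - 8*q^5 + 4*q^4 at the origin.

The Hessian of f at 0 is [[2, 0], [0, 0]] with rank 1, so corank 1. A Groebner basis of the Jacobian ideal J(f) in C{p,q} is {p^2*q^2 + 2*p^2*q + 3*p^2 + 8*p*q^2 + 2*p*q + 2*p + 4*q^2, p^3 - 6*p^2*q - 10*p^2 - 28*p*q^2 - 8*p*q - 8*p - 16*q^2, -p/2 + q^3 - q^2}; counting standard monomials gives mu = 8. Corank 1: A-series; mu = 8 gives A_8.

A8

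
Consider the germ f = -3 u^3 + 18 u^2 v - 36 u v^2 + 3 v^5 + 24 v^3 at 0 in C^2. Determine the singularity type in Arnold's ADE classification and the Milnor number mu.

The Hessian of f at 0 has rank 0. Corank 2; j^3 = -3*(u - 2*v)^3 is a perfect cube, so E-series; the 5-jet and mu = 8 give E_8.

Type E_{8}, Milnor number mu = 8.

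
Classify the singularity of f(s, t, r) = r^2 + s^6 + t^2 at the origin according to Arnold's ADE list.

A_{5}

The Hessian of f at 0 has rank 2. Corank 1: A-series; mu = 5 gives A_5.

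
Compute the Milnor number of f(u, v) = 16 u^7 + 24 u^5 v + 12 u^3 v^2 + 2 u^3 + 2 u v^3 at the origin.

7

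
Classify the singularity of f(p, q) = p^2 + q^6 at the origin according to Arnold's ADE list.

The Hessian of f at 0 has rank 1. Corank 1: A-series; mu = 5 gives A_5.

A5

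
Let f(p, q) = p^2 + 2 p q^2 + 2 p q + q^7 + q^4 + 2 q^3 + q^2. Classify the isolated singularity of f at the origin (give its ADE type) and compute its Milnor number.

Type A_6, Milnor number mu = 6.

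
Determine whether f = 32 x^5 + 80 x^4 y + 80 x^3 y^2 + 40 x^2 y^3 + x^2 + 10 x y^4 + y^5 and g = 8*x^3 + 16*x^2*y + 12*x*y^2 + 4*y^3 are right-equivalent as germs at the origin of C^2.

No.

The Hessian of f at 0 has rank 1. Corank 1: A-series; mu = 4 gives A_4. The Hessian of g at 0 has rank 0. Corank 2; j^3 = 4*(x + y)*(2*x^2 + 2*x*y + y^2) splits into three distinct lines over C (the quadratic factor has nonzero discriminant), so D_4. f is A_4 but g is D_4, hence not right-equivalent.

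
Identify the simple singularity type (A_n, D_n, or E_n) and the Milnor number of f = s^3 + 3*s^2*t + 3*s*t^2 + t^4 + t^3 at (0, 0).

Type E_{6}, Milnor number mu = 6.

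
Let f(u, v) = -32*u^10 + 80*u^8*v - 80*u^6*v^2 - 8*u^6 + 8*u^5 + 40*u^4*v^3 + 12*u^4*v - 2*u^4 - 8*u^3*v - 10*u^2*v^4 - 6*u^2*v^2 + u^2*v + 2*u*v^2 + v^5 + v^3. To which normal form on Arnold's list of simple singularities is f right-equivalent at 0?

The Hessian of f at 0 has rank 0. Corank 2; j^3 = v*(u + v)^2 has shape L^2 M (L != M), so D-series; mu = 6 gives D_6.

D_{6}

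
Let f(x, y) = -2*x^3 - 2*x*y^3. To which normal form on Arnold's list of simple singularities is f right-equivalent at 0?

E7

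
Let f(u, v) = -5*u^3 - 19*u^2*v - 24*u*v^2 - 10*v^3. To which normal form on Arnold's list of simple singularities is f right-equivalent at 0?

The Hessian of f at 0 has rank 0. Corank 2; j^3 = -(u + v)*(5*u^2 + 14*u*v + 10*v^2) splits into three distinct lines over C (the quadratic factor has nonzero discriminant), so D_4.

D4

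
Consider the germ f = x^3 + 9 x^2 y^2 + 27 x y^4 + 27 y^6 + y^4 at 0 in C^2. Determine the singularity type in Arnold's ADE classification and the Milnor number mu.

Type E_6, Milnor number mu = 6.

The Hessian of f at 0 has rank 0. Corank 2; j^3 = x^3 is a perfect cube, so E-series; the 4-jet and mu = 6 give E_6.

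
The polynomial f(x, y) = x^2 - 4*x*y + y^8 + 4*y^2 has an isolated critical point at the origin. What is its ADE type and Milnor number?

The Hessian of f at 0 has rank 1. Corank 1: A-series; mu = 7 gives A_7.

Type A_{7}, Milnor number mu = 7.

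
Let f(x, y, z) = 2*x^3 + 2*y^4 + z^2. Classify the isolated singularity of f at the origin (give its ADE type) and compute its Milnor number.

The Hessian of f at 0 has rank 1. Corank 2; j^3 = 2*x^3 is a perfect cube, so E-series; the 4-jet and mu = 6 give E_6.

Type E6, Milnor number mu = 6.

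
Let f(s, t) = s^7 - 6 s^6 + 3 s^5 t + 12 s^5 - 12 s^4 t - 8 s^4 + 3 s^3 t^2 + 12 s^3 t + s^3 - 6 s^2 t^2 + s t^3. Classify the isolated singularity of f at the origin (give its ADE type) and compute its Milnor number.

Type E_{7}, Milnor number mu = 7.

The Hessian of f at 0 has rank 0. Corank 2; j^3 = s^3 is a perfect cube, so E-series; the 4-jet and mu = 7 give E_7.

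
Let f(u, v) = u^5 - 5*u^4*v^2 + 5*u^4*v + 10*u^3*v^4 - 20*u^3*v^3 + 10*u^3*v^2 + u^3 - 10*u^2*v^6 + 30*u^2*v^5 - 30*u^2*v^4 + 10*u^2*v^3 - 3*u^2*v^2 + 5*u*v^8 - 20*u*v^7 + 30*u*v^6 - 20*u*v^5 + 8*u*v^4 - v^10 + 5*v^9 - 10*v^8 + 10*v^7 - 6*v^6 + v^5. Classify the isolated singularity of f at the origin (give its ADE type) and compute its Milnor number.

Type E_{8}, Milnor number mu = 8.

The Hessian of f at 0 has rank 0. Corank 2; j^3 = u^3 is a perfect cube, so E-series; the 5-jet and mu = 8 give E_8.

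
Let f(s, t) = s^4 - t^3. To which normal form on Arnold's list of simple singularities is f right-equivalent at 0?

E_{6}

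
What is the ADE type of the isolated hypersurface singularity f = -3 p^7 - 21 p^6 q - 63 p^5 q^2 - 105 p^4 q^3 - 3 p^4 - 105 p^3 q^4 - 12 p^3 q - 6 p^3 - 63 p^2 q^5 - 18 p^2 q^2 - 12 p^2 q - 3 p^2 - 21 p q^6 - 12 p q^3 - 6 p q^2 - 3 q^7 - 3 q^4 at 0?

The Hessian of f at 0 has rank 1. Corank 1: A-series; mu = 6 gives A_6.

A_{6}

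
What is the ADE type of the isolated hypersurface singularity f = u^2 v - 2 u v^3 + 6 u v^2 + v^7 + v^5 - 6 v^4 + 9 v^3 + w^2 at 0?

D8

The Hessian of f at 0 is [[0, 0, 0], [0, 0, 0], [0, 0, 2]] with rank 1, so corank 2. A Groebner basis of the Jacobian ideal J(f) in C{u,v,w} is {u^2*v^2 + 6*u^2*v + u^2/7 + 188*u*v^2/7 + 192*u*v/7 + 81*v^2, u^3 + 9*u^2*v + u^2/7 + 188*u*v^2/7 + 192*u*v/7 + 81*v^2, -u*v + v^3 - 3*v^2, w}; counting standard monomials gives mu = 8. Corank 2; j^3 = v*(u + 3*v)^2 has shape L^2 M (L != M), so D-series; mu = 8 gives D_8.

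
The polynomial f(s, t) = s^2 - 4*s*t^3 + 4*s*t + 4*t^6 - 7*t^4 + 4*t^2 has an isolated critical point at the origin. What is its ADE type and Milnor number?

The Hessian of f at 0 has rank 1. Corank 1: A-series; mu = 3 gives A_3.

Type A3, Milnor number mu = 3.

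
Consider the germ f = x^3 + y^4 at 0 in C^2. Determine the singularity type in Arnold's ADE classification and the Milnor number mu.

Type E_6, Milnor number mu = 6.

The Hessian of f at 0 is [[0, 0], [0, 0]] with rank 0, so corank 2. A Groebner basis of the Jacobian ideal J(f) in C{x,y} is {y^3, x^2}; counting standard monomials gives mu = 6. Corank 2; j^3 = x^3 is a perfect cube, so E-series; the 4-jet and mu = 6 give E_6.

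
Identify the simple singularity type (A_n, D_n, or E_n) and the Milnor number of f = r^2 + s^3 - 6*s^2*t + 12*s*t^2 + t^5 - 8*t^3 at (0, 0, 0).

Type E_{8}, Milnor number mu = 8.

The Hessian of f at 0 has rank 1. Corank 2; j^3 = (s - 2*t)^3 is a perfect cube, so E-series; the 5-jet and mu = 8 give E_8.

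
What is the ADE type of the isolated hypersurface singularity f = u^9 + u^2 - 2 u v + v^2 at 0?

The Hessian of f at 0 has rank 1. Corank 1: A-series; mu = 8 gives A_8.

A_8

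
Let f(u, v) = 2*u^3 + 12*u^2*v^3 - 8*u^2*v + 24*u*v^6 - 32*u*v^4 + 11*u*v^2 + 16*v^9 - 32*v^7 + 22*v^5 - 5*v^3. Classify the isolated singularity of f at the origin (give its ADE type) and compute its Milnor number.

The Hessian of f at 0 has rank 0. Corank 2; j^3 = (u - v)*(2*u^2 - 6*u*v + 5*v^2) splits into three distinct lines over C (the quadratic factor has nonzero discriminant), so D_4.

Type D_4, Milnor number mu = 4.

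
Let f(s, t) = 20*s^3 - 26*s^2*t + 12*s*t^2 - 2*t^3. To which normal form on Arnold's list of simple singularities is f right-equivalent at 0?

The Hessian of f at 0 has rank 0. Corank 2; j^3 = 2*(2*s - t)*(5*s^2 - 4*s*t + t^2) splits into three distinct lines over C (the quadratic factor has nonzero discriminant), so D_4.

D_4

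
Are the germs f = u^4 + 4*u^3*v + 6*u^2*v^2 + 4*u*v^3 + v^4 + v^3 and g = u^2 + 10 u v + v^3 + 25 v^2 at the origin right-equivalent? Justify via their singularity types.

The Hessian of f at 0 is [[0, 0], [0, 0]] with rank 0, so corank 2. A Groebner basis of the Jacobian ideal J(f) in C{u,v} is {u^3 + 3*u^2*v, v^2}; counting standard monomials gives mu = 6. Corank 2; j^3 = v^3 is a perfect cube, so E-series; the 4-jet and mu = 6 give E_6. The Hessian of g at 0 is [[2, 10], [10, 50]] with rank 1, so corank 1. A Groebner basis of the Jacobian ideal J(g) in C{u,v} is {v^2, u + 5*v}; counting standard monomials gives mu = 2. Corank 1: A-series; mu = 2 gives A_2. f is E_6 but g is A_2, hence not right-equivalent.

No.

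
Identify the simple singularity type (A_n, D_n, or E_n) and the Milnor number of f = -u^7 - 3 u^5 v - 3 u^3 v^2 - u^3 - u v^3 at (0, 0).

The Hessian of f at 0 is [[0, 0], [0, 0]] with rank 0, so corank 2. A Groebner basis of the Jacobian ideal J(f) in C{u,v} is {u^3, u*v^2, 3*u^2 + v^3}; counting standard monomials gives mu = 7. Corank 2; j^3 = -u^3 is a perfect cube, so E-series; the 4-jet and mu = 7 give E_7.

Type E7, Milnor number mu = 7.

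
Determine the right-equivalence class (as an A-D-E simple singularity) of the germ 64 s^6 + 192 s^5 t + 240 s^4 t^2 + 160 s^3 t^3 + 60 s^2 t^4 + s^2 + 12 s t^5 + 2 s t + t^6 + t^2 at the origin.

A5

The Hessian of f at 0 has rank 1. Corank 1: A-series; mu = 5 gives A_5.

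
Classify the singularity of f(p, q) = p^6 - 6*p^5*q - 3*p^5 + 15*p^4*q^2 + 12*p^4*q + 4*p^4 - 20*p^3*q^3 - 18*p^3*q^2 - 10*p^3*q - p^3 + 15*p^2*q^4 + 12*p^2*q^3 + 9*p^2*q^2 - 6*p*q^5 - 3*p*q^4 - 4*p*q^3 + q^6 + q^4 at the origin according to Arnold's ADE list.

The Hessian of f at 0 has rank 0. Corank 2; j^3 = -p^3 is a perfect cube, so E-series; the 4-jet and mu = 6 give E_6.

E_{6}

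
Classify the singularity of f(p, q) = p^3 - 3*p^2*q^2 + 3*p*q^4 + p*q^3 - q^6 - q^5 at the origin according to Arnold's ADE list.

E_7

The Hessian of f at 0 has rank 0. Corank 2; j^3 = p^3 is a perfect cube, so E-series; the 4-jet and mu = 7 give E_7.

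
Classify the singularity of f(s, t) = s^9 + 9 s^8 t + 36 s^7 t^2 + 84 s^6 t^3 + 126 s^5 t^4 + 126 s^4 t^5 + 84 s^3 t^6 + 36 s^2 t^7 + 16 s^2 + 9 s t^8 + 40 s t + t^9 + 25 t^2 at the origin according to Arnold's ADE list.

The Hessian of f at 0 is [[32, 40], [40, 50]] with rank 1, so corank 1. A Groebner basis of the Jacobian ideal J(f) in C{s,t} is {t^8, s + 5*t/4}; counting standard monomials gives mu = 8. Corank 1: A-series; mu = 8 gives A_8.

A_8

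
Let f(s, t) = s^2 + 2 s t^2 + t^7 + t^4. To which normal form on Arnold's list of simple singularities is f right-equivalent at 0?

The Hessian of f at 0 has rank 1. Corank 1: A-series; mu = 6 gives A_6.

A_{6}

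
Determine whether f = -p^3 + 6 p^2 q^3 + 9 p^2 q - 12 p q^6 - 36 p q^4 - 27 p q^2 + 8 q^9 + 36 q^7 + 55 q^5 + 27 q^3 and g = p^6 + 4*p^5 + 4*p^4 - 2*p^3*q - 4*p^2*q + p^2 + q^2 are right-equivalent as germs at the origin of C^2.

No.

The Hessian of f at 0 is [[0, 0], [0, 0]] with rank 0, so corank 2. A Groebner basis of the Jacobian ideal J(f) in C{p,q} is {-p^2/4 + p*q^3 + 3*p*q/2 - 9*q^2/4, q^4, p^3 - 27*p*q^2 + 54*q^3, p^2*q - 6*p*q^2 + 9*q^3}; counting standard monomials gives mu = 8. Corank 2; j^3 = -(p - 3*q)^3 is a perfect cube, so E-series; the 5-jet and mu = 8 give E_8. The Hessian of g at 0 is [[2, 0], [0, 2]] with rank 2, so corank 0. A Groebner basis of the Jacobian ideal J(g) in C{p,q} is {p, q}; counting standard monomials gives mu = 1. Corank 0: nondegenerate Morse point, so A_1. f is E_8 but g is A_1, hence not right-equivalent.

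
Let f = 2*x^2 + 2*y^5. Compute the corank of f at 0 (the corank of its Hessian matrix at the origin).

1

Hessian at 0 has rank 1.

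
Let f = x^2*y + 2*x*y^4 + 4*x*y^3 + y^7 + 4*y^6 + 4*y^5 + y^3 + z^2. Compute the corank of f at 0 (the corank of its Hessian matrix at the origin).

2

Hessian at 0 has rank 1.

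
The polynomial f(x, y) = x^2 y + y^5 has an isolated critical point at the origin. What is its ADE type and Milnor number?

Type D_6, Milnor number mu = 6.

The Hessian of f at 0 has rank 0. Corank 2; j^3 = x^2*y has shape L^2 M (L != M), so D-series; mu = 6 gives D_6.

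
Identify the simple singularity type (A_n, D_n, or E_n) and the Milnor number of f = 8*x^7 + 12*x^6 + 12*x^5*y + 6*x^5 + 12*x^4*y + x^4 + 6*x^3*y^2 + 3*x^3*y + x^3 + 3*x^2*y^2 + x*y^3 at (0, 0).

Type E7, Milnor number mu = 7.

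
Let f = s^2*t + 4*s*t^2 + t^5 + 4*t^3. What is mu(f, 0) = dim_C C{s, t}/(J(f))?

6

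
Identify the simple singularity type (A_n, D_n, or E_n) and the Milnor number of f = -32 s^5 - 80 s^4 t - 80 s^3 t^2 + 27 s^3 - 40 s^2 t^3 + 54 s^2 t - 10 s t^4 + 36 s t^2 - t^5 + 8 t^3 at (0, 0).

Type E8, Milnor number mu = 8.

The Hessian of f at 0 has rank 0. Corank 2; j^3 = (3*s + 2*t)^3 is a perfect cube, so E-series; the 5-jet and mu = 8 give E_8.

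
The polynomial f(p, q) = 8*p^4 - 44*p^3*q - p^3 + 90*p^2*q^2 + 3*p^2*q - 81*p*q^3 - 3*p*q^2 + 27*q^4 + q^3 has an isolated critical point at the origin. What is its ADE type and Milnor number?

Type E_{7}, Milnor number mu = 7.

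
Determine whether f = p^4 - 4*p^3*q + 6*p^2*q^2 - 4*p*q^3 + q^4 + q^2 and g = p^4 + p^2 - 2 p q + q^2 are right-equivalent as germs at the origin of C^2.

The Hessian of f at 0 has rank 1. Corank 1: A-series; mu = 3 gives A_3. The Hessian of g at 0 has rank 1. Corank 1: A-series; mu = 3 gives A_3. Both have type A_3, hence right-equivalent.

Yes.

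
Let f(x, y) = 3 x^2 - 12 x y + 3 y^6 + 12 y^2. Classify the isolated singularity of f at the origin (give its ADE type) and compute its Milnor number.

The Hessian of f at 0 has rank 1. Corank 1: A-series; mu = 5 gives A_5.

Type A5, Milnor number mu = 5.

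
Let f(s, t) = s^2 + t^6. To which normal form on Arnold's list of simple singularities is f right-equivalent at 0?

A_{5}

The Hessian of f at 0 is [[2, 0], [0, 0]] with rank 1, so corank 1. A Groebner basis of the Jacobian ideal J(f) in C{s,t} is {t^5, s}; counting standard monomials gives mu = 5. Corank 1: A-series; mu = 5 gives A_5.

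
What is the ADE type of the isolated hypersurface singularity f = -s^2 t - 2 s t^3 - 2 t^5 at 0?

The Hessian of f at 0 has rank 0. Corank 2; j^3 = -s^2*t has shape L^2 M (L != M), so D-series; mu = 6 gives D_6.

D_6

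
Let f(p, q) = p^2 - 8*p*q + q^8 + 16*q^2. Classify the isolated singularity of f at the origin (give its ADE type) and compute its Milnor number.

The Hessian of f at 0 has rank 1. Corank 1: A-series; mu = 7 gives A_7.

Type A_{7}, Milnor number mu = 7.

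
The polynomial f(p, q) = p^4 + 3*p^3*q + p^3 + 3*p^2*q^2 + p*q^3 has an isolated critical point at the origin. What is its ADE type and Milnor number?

The Hessian of f at 0 is [[0, 0], [0, 0]] with rank 0, so corank 2. A Groebner basis of the Jacobian ideal J(f) in C{p,q} is {3*p^2 + q^4 + q^3, p^3, p^2*q - p^2 - q^3/3, 2*p^2 + p*q^2 + 2*q^3/3}; counting standard monomials gives mu = 7. Corank 2; j^3 = p^3 is a perfect cube, so E-series; the 4-jet and mu = 7 give E_7.

Type E_7, Milnor number mu = 7.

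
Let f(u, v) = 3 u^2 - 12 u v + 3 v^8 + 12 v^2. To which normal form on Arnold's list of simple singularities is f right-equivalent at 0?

A_{7}

The Hessian of f at 0 has rank 1. Corank 1: A-series; mu = 7 gives A_7.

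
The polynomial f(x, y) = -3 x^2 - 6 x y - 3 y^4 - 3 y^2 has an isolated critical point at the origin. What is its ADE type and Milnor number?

Type A_{3}, Milnor number mu = 3.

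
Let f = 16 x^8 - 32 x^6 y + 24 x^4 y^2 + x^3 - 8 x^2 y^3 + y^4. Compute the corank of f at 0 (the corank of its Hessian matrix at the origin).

2

Hessian at 0 has rank 0.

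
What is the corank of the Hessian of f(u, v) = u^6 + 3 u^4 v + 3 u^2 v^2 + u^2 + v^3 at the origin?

1

Hessian at 0 has rank 1.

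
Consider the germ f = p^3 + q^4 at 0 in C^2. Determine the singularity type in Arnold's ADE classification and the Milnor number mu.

Type E_6, Milnor number mu = 6.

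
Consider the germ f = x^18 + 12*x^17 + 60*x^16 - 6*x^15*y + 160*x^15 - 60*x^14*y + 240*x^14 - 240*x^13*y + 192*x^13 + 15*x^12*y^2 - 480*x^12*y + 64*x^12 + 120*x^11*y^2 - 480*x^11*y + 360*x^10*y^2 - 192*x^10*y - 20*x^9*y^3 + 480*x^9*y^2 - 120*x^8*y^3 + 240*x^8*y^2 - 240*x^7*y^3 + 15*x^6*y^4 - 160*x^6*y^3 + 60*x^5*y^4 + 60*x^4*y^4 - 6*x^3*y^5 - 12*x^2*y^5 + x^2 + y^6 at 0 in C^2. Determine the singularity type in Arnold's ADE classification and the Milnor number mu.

Type A5, Milnor number mu = 5.

The Hessian of f at 0 has rank 1. Corank 1: A-series; mu = 5 gives A_5.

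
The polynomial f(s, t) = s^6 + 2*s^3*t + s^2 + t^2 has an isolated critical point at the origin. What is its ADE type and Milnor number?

Type A_{1}, Milnor number mu = 1.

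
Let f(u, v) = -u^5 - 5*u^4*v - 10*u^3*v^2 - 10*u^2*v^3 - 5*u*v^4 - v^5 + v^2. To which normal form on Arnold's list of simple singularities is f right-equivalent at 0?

A_4

The Hessian of f at 0 is [[0, 0], [0, 2]] with rank 1, so corank 1. A Groebner basis of the Jacobian ideal J(f) in C{u,v} is {u^4, v}; counting standard monomials gives mu = 4. Corank 1: A-series; mu = 4 gives A_4.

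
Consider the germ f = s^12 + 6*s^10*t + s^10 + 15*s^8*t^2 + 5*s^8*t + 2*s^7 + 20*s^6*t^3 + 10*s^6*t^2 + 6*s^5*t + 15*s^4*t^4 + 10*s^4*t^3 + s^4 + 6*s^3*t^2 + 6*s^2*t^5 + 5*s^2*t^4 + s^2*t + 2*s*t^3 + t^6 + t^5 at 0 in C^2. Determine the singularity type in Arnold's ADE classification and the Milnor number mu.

The Hessian of f at 0 has rank 0. Corank 2; j^3 = s^2*t has shape L^2 M (L != M), so D-series; mu = 7 gives D_7.

Type D7, Milnor number mu = 7.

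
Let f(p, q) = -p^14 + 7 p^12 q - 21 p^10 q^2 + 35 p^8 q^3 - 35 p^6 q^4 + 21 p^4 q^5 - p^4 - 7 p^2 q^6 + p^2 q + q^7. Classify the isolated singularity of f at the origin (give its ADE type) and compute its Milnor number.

Type D_8, Milnor number mu = 8.

The Hessian of f at 0 has rank 0. Corank 2; j^3 = p^2*q has shape L^2 M (L != M), so D-series; mu = 8 gives D_8.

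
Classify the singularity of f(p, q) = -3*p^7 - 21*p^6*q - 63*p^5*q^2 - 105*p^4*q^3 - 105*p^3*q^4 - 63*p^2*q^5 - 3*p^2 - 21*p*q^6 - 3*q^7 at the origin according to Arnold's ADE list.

A_6

The Hessian of f at 0 has rank 1. Corank 1: A-series; mu = 6 gives A_6.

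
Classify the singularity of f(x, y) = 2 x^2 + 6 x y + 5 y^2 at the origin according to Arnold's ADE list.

A_{1}

The Hessian of f at 0 has rank 2. Corank 0: nondegenerate Morse point, so A_1.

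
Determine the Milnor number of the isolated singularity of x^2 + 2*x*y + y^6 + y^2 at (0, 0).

5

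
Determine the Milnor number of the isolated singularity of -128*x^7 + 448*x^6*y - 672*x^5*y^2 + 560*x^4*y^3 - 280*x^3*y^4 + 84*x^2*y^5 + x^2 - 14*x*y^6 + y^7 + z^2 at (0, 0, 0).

The Hessian of f at 0 is [[2, 0, 0], [0, 0, 0], [0, 0, 2]] with rank 2, so corank 1. A Groebner basis of the Jacobian ideal J(f) in C{x,y,z} is {y^6, x, z}; counting standard monomials gives mu = 6. Corank 1: A-series; mu = 6 gives A_6.

6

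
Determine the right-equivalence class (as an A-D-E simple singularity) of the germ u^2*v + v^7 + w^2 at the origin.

The Hessian of f at 0 has rank 1. Corank 2; j^3 = u^2*v has shape L^2 M (L != M), so D-series; mu = 8 gives D_8.

D_{8}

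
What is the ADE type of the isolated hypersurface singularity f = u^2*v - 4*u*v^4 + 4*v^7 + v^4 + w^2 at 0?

D_5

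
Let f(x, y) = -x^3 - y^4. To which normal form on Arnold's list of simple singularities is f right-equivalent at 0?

The Hessian of f at 0 is [[0, 0], [0, 0]] with rank 0, so corank 2. A Groebner basis of the Jacobian ideal J(f) in C{x,y} is {y^3, x^2}; counting standard monomials gives mu = 6. Corank 2; j^3 = -x^3 is a perfect cube, so E-series; the 4-jet and mu = 6 give E_6.

E6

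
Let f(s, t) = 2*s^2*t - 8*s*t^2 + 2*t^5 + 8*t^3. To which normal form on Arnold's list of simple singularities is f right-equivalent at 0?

The Hessian of f at 0 is [[0, 0], [0, 0]] with rank 0, so corank 2. A Groebner basis of the Jacobian ideal J(f) in C{s,t} is {s^2/5 + t^4 - 4*t^2/5, s^3 - 8*t^3, s*t - 2*t^2}; counting standard monomials gives mu = 6. Corank 2; j^3 = 2*t*(s - 2*t)^2 has shape L^2 M (L != M), so D-series; mu = 6 gives D_6.

D_6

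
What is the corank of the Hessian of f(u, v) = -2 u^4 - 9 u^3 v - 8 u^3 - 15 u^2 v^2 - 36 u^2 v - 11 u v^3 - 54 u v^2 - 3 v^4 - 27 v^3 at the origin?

The Hessian at 0 is [[0, 0], [0, 0]] of rank 0; hence corank 2.

2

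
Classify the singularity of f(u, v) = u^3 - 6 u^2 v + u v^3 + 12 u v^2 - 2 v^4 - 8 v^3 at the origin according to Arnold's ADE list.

E_7

The Hessian of f at 0 has rank 0. Corank 2; j^3 = (u - 2*v)^3 is a perfect cube, so E-series; the 4-jet and mu = 7 give E_7.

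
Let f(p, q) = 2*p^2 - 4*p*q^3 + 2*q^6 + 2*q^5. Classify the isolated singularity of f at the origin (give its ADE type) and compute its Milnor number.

Type A4, Milnor number mu = 4.

The Hessian of f at 0 is [[4, 0], [0, 0]] with rank 1, so corank 1. A Groebner basis of the Jacobian ideal J(f) in C{p,q} is {-p + q^3, p^2, p*q}; counting standard monomials gives mu = 4. Corank 1: A-series; mu = 4 gives A_4.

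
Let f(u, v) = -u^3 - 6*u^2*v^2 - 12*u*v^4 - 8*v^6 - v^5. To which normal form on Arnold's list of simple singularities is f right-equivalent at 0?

The Hessian of f at 0 has rank 0. Corank 2; j^3 = -u^3 is a perfect cube, so E-series; the 5-jet and mu = 8 give E_8.

E8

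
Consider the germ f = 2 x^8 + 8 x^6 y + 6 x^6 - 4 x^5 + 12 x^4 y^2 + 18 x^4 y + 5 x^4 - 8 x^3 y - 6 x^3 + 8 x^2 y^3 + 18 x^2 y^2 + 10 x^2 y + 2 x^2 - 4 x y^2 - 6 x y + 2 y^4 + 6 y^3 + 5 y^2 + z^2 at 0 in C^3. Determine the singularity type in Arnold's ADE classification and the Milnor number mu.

Type A1, Milnor number mu = 1.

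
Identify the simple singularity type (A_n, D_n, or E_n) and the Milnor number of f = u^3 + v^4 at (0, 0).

Type E_6, Milnor number mu = 6.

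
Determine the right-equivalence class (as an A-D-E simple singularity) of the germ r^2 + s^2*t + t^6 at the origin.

D7

The Hessian of f at 0 is [[0, 0, 0], [0, 0, 0], [0, 0, 2]] with rank 1, so corank 2. A Groebner basis of the Jacobian ideal J(f) in C{s,t,r} is {s^2/6 + t^5, s^3, s*t, r}; counting standard monomials gives mu = 7. Corank 2; j^3 = s^2*t has shape L^2 M (L != M), so D-series; mu = 7 gives D_7.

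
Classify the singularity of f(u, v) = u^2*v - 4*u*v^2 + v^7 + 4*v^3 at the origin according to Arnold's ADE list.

The Hessian of f at 0 is [[0, 0], [0, 0]] with rank 0, so corank 2. A Groebner basis of the Jacobian ideal J(f) in C{u,v} is {u^2/7 + v^6 - 4*v^2/7, u^3 - 8*v^3, u*v - 2*v^2}; counting standard monomials gives mu = 8. Corank 2; j^3 = v*(u - 2*v)^2 has shape L^2 M (L != M), so D-series; mu = 8 gives D_8.

D8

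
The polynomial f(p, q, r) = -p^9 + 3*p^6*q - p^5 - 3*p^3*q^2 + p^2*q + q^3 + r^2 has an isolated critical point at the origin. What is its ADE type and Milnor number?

Type D_4, Milnor number mu = 4.

The Hessian of f at 0 has rank 1. Corank 2; j^3 = q*(p^2 + q^2) splits into three distinct lines over C (the quadratic factor has nonzero discriminant), so D_4.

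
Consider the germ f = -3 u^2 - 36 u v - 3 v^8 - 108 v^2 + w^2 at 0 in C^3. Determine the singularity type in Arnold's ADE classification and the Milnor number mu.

The Hessian of f at 0 has rank 2. Corank 1: A-series; mu = 7 gives A_7.

Type A_7, Milnor number mu = 7.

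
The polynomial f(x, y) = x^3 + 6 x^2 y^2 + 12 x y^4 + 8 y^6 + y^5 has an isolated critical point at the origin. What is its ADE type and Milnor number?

Type E_8, Milnor number mu = 8.

The Hessian of f at 0 has rank 0. Corank 2; j^3 = x^3 is a perfect cube, so E-series; the 5-jet and mu = 8 give E_8.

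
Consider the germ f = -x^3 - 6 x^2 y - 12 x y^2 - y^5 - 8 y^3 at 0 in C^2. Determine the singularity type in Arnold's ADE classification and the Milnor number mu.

Type E8, Milnor number mu = 8.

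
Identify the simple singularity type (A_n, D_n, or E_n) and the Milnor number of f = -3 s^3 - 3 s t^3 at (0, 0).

Type E7, Milnor number mu = 7.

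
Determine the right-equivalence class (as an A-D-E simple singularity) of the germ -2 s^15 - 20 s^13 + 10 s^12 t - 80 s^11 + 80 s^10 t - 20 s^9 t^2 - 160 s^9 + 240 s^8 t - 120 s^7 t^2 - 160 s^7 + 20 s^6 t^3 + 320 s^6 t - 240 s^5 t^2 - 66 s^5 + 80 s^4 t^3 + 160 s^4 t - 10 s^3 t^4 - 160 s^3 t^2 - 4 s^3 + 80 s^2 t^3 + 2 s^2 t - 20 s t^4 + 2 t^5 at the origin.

D6

The Hessian of f at 0 is [[0, 0], [0, 0]] with rank 0, so corank 2. A Groebner basis of the Jacobian ideal J(f) in C{s,t} is {s*t/10 + t^4, s*t^2, s^2 - s*t/2}; counting standard monomials gives mu = 6. Corank 2; j^3 = -2*s^2*(2*s - t) has shape L^2 M (L != M), so D-series; mu = 6 gives D_6.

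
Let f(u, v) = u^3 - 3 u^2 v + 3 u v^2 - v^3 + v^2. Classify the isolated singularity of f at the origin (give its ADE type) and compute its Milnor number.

Type A_2, Milnor number mu = 2.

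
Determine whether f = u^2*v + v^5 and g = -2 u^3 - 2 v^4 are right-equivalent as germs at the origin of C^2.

The Hessian of f at 0 has rank 0. Corank 2; j^3 = u^2*v has shape L^2 M (L != M), so D-series; mu = 6 gives D_6. The Hessian of g at 0 has rank 0. Corank 2; j^3 = -2*u^3 is a perfect cube, so E-series; the 4-jet and mu = 6 give E_6. f is D_6 but g is E_6, hence not right-equivalent.

No.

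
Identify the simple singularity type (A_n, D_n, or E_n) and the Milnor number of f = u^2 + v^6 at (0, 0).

Type A_5, Milnor number mu = 5.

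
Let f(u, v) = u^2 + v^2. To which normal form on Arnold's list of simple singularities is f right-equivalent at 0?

A_1

The Hessian of f at 0 has rank 2. Corank 0: nondegenerate Morse point, so A_1.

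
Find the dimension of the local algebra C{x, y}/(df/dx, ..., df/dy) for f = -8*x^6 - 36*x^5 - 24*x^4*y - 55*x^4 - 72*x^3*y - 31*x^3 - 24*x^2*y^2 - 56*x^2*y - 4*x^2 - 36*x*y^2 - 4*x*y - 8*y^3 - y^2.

2

The Hessian of f at 0 has rank 1. Corank 1: A-series; mu = 2 gives A_2.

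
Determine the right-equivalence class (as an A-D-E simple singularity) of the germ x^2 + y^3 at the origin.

The Hessian of f at 0 has rank 1. Corank 1: A-series; mu = 2 gives A_2.

A2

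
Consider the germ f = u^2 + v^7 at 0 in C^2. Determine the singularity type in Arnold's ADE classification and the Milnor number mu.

The Hessian of f at 0 is [[2, 0], [0, 0]] with rank 1, so corank 1. A Groebner basis of the Jacobian ideal J(f) in C{u,v} is {v^6, u}; counting standard monomials gives mu = 6. Corank 1: A-series; mu = 6 gives A_6.

Type A6, Milnor number mu = 6.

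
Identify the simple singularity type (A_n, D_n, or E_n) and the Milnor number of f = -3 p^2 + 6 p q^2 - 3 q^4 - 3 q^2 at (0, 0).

Type A_{1}, Milnor number mu = 1.

The Hessian of f at 0 has rank 2. Corank 0: nondegenerate Morse point, so A_1.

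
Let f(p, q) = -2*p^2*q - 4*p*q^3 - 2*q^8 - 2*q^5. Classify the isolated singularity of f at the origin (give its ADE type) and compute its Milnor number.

Type D_9, Milnor number mu = 9.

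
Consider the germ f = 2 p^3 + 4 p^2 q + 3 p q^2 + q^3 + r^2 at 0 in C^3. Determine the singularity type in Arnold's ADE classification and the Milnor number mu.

Type D_4, Milnor number mu = 4.

The Hessian of f at 0 is [[0, 0, 0], [0, 0, 0], [0, 0, 2]] with rank 1, so corank 2. A Groebner basis of the Jacobian ideal J(f) in C{p,q,r} is {q^3, p^2 - 3*q^2/2, p*q + 3*q^2/2, r}; counting standard monomials gives mu = 4. Corank 2; j^3 = (p + q)*(2*p^2 + 2*p*q + q^2) splits into three distinct lines over C (the quadratic factor has nonzero discriminant), so D_4.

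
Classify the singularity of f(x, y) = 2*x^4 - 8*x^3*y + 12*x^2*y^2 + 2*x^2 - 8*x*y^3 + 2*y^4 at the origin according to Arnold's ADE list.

The Hessian of f at 0 has rank 1. Corank 1: A-series; mu = 3 gives A_3.

A_3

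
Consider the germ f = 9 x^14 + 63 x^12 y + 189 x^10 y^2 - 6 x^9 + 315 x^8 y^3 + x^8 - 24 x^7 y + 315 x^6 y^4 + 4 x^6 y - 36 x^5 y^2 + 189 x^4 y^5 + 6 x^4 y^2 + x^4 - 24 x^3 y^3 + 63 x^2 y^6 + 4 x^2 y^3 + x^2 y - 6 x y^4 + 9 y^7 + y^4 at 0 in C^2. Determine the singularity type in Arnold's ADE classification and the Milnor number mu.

The Hessian of f at 0 has rank 0. Corank 2; j^3 = x^2*y has shape L^2 M (L != M), so D-series; mu = 5 gives D_5.

Type D_{5}, Milnor number mu = 5.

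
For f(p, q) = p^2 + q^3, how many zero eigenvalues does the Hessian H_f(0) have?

1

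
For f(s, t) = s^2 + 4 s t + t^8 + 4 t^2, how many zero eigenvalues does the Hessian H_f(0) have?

1

The Hessian at 0 is [[2, 4], [4, 8]] of rank 1; hence corank 1.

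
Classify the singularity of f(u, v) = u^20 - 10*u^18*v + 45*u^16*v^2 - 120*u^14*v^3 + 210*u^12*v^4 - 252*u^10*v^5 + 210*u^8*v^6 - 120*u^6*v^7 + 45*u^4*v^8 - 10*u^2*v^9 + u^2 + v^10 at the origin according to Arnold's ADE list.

A9

The Hessian of f at 0 has rank 1. Corank 1: A-series; mu = 9 gives A_9.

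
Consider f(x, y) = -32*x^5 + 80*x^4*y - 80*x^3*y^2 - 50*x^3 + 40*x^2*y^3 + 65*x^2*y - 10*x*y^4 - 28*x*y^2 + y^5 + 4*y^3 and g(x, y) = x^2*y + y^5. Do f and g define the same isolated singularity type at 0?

Yes.

The Hessian of f at 0 is [[0, 0], [0, 0]] with rank 0, so corank 2. A Groebner basis of the Jacobian ideal J(f) in C{x,y} is {625*x*y/2 + y^4 - 125*y^2, x*y^2 - 2*y^3/5, x^2 - 9*x*y/10 + y^2/5}; counting standard monomials gives mu = 6. Corank 2; j^3 = -(2*x - y)*(5*x - 2*y)^2 has shape L^2 M (L != M), so D-series; mu = 6 gives D_6. The Hessian of g at 0 is [[0, 0], [0, 0]] with rank 0, so corank 2. A Groebner basis of the Jacobian ideal J(g) in C{x,y} is {x^2/5 + y^4, x^3, x*y}; counting standard monomials gives mu = 6. Corank 2; j^3 = x^2*y has shape L^2 M (L != M), so D-series; mu = 6 gives D_6. Both have type D_6, hence right-equivalent.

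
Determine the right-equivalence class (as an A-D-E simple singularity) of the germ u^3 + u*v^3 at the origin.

E7

The Hessian of f at 0 has rank 0. Corank 2; j^3 = u^3 is a perfect cube, so E-series; the 4-jet and mu = 7 give E_7.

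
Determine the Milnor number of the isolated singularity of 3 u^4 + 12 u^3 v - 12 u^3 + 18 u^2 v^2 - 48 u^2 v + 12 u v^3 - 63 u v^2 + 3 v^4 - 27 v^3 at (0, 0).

5

The Hessian of f at 0 is [[0, 0], [0, 0]] with rank 0, so corank 2. A Groebner basis of the Jacobian ideal J(f) in C{u,v} is {u*v^2 - 6*u*v - 9*v^2, 4*u*v + v^3 + 6*v^2, u^2 + 5*u*v/2 + 3*v^2/2}; counting standard monomials gives mu = 5. Corank 2; j^3 = -3*(u + v)*(2*u + 3*v)^2 has shape L^2 M (L != M), so D-series; mu = 5 gives D_5.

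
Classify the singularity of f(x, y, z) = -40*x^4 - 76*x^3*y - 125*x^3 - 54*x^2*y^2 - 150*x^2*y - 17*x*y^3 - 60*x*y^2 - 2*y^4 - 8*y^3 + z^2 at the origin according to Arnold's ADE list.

The Hessian of f at 0 is [[0, 0, 0], [0, 0, 0], [0, 0, 2]] with rank 1, so corank 2. A Groebner basis of the Jacobian ideal J(f) in C{x,y,z} is {1171875*x^2/4 + 234375*x*y + y^4 + 125*y^3/4 + 46875*y^2, x^3 + 675*x^2/2 + 270*x*y + y^3/10 + 54*y^2, x^2*y - 2125*x^2/4 - 425*x*y - 13*y^3/60 - 85*y^2, 625*x^2 + x*y^2 + 500*x*y + 7*y^3/15 + 100*y^2, z}; counting standard monomials gives mu = 7. Corank 2; j^3 = -(5*x + 2*y)^3 is a perfect cube, so E-series; the 4-jet and mu = 7 give E_7.

E7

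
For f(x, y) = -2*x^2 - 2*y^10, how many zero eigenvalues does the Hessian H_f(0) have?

The Hessian at 0 is [[-4, 0], [0, 0]] of rank 1; hence corank 1.

1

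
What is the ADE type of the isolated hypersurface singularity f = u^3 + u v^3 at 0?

E_{7}

The Hessian of f at 0 has rank 0. Corank 2; j^3 = u^3 is a perfect cube, so E-series; the 4-jet and mu = 7 give E_7.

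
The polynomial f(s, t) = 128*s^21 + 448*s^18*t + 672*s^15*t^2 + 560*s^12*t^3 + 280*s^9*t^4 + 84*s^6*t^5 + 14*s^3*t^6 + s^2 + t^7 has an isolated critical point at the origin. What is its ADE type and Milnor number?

Type A_6, Milnor number mu = 6.

The Hessian of f at 0 has rank 1. Corank 1: A-series; mu = 6 gives A_6.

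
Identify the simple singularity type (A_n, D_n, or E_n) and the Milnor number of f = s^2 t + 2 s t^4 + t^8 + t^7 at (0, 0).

Type D_{9}, Milnor number mu = 9.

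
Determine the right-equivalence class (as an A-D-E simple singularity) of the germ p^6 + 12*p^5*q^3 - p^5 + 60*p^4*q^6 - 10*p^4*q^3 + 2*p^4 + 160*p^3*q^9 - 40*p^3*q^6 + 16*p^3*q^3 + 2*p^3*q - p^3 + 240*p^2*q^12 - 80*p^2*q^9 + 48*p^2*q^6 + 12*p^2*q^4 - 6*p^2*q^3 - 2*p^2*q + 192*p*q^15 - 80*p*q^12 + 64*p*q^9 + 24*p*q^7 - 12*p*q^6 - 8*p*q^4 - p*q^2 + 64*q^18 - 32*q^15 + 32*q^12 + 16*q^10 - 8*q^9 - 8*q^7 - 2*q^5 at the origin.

The Hessian of f at 0 is [[0, 0], [0, 0]] with rank 0, so corank 2. A Groebner basis of the Jacobian ideal J(f) in C{p,q} is {-p^2/57 + 4*p*q/19 + q^4 - 14*q^3/57 + 13*q^2/57, p^3 - 21*p^2/19 - 33*p*q/19 + 10*q^3/19 - 12*q^2/19, p^2*q + 2*p^2/3 + p*q - 2*q^3/3 + q^2/3, -17*p^2/57 + p*q^2 - 8*p*q/19 + 47*q^3/57 - 7*q^2/57}; counting standard monomials gives mu = 7. Corank 2; j^3 = -p*(p + q)^2 has shape L^2 M (L != M), so D-series; mu = 7 gives D_7.

D_{7}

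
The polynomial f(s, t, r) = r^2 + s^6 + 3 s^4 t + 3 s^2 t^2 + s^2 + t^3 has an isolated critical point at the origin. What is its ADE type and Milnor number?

The Hessian of f at 0 is [[2, 0, 0], [0, 0, 0], [0, 0, 2]] with rank 2, so corank 1. A Groebner basis of the Jacobian ideal J(f) in C{s,t,r} is {t^2, s, r}; counting standard monomials gives mu = 2. Corank 1: A-series; mu = 2 gives A_2.

Type A2, Milnor number mu = 2.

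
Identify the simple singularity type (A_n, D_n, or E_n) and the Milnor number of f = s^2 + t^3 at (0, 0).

The Hessian of f at 0 is [[2, 0], [0, 0]] with rank 1, so corank 1. A Groebner basis of the Jacobian ideal J(f) in C{s,t} is {t^2, s}; counting standard monomials gives mu = 2. Corank 1: A-series; mu = 2 gives A_2.

Type A_{2}, Milnor number mu = 2.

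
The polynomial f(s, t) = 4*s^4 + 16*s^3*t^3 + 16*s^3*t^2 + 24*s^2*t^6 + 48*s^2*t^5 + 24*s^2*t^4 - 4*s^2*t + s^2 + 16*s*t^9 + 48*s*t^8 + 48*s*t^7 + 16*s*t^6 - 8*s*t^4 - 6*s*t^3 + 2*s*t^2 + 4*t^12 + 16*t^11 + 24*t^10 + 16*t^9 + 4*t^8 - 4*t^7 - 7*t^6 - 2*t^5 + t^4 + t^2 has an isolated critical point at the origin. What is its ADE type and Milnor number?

Type A1, Milnor number mu = 1.

The Hessian of f at 0 is [[2, 0], [0, 2]] with rank 2, so corank 0. A Groebner basis of the Jacobian ideal J(f) in C{s,t} is {s, t}; counting standard monomials gives mu = 1. Corank 0: nondegenerate Morse point, so A_1.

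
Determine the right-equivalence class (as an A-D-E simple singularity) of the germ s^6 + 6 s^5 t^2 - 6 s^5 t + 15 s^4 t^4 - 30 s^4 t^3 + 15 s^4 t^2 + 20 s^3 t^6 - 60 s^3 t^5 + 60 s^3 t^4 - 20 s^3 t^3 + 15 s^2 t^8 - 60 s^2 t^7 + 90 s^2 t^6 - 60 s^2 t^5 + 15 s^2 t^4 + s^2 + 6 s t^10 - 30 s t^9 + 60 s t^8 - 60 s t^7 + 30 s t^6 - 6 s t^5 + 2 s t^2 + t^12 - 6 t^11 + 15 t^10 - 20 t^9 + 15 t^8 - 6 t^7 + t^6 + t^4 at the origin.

A_5

The Hessian of f at 0 is [[2, 0], [0, 0]] with rank 1, so corank 1. A Groebner basis of the Jacobian ideal J(f) in C{s,t} is {s^3, s^2*t, s + t^2}; counting standard monomials gives mu = 5. Corank 1: A-series; mu = 5 gives A_5.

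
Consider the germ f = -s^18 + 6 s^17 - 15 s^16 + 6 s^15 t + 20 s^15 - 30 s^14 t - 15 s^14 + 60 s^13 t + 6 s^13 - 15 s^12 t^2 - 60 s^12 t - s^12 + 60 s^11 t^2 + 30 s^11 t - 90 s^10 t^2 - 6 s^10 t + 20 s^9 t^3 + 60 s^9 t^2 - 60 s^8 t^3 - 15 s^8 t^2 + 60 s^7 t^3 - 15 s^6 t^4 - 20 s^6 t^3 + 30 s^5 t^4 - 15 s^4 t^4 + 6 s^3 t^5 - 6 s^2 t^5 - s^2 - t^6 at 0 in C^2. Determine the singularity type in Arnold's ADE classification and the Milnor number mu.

The Hessian of f at 0 has rank 1. Corank 1: A-series; mu = 5 gives A_5.

Type A5, Milnor number mu = 5.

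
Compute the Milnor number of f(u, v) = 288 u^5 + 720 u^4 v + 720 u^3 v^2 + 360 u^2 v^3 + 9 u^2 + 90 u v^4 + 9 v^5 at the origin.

4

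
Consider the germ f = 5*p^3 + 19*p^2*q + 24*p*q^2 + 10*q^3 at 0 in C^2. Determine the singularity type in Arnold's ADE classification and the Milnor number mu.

The Hessian of f at 0 has rank 0. Corank 2; j^3 = (p + q)*(5*p^2 + 14*p*q + 10*q^2) splits into three distinct lines over C (the quadratic factor has nonzero discriminant), so D_4.

Type D_{4}, Milnor number mu = 4.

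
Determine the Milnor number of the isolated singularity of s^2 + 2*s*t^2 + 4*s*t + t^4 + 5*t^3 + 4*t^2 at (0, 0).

2

The Hessian of f at 0 is [[2, 4], [4, 8]] with rank 1, so corank 1. A Groebner basis of the Jacobian ideal J(f) in C{s,t} is {t^2, s + 2*t}; counting standard monomials gives mu = 2. Corank 1: A-series; mu = 2 gives A_2.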